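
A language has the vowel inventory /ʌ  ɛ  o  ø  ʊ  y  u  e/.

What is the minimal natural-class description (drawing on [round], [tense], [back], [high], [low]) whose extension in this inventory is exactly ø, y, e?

Every target segment is [-back], [+tense]; each remaining inventory member fails at least one of these. Each conjunct is needed — [+tense] alone would also admit /o, u/; [-back] alone would also admit /ɛ/ — and no other single listed feature has exactly this extension, so two is the minimum.

[-back, +tense]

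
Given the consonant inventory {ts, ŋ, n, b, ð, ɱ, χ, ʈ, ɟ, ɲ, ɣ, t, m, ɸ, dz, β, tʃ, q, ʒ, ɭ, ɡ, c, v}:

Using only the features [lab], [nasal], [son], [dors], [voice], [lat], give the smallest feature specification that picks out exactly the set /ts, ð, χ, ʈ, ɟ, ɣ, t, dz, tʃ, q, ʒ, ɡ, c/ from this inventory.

Every target segment is [−sonorant], [−labial]; each remaining inventory member fails at least one of these. Each conjunct is needed — [−labial] alone would also admit /ŋ, n, ɲ, ɭ/; [−sonorant] alone would also admit /b, ɸ, β, v/ — and no other single listed feature has exactly this extension, so two is the minimum.

[−son, −lab]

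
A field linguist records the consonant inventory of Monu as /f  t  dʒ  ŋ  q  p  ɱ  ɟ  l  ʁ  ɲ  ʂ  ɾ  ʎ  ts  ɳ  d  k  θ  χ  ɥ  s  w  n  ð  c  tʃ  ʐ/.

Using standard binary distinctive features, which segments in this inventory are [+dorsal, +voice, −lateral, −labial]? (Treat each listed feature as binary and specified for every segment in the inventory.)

ŋ, ɟ, ʁ, ɲ

Checking each segment against [+dorsal], [+voice], [−lateral], [−labial]: /ŋ/ (velar nasal), /ɟ/ (voiced palatal stop), /ʁ/ (voiced uvular fricative), /ɲ/ (palatal nasal) satisfy every feature; every other segment in the inventory fails at least one.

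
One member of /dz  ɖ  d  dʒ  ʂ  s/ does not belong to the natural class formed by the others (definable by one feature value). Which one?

dʒ

[distributed] groups all but one: /d, ɖ, ʂ, s, dz/ share [-distributed] while /dʒ/ (voiced postalveolar affricate) alone is [+distributed]. Removing any other segment would not leave a single-feature class that excludes it.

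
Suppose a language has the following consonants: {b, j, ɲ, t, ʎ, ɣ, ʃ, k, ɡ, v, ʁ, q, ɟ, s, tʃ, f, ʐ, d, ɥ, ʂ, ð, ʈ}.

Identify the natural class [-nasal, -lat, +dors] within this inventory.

j, ɣ, k, ɡ, ʁ, q, ɟ, ɥ

Eliminate segments failing any feature: /b, t, ʃ, v, s, tʃ, f, ʐ, d, ʂ, ð, ʈ/ are [-dorsal]; /ɲ/ is [+nasal]; /ʎ/ is [+lateral]. The remaining /j, ɣ, k, ɡ, ʁ, q, ɟ, ɥ/ satisfy [-nasal], [-lateral], [+dorsal].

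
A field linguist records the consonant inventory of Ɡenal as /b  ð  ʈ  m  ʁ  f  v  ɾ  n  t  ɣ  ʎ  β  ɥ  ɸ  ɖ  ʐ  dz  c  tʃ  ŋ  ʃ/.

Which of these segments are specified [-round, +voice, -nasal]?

b, ð, ʁ, v, ɾ, ɣ, ʎ, β, ɖ, ʐ, dz

The [-round] segments are /b, ð, ʈ, m, ʁ, f, v, ɾ, n, t, ɣ, ʎ, β, ɸ, ɖ, ʐ, dz, c, tʃ, ŋ, ʃ/.
Then [+voice] gives /b, ð, m, ʁ, v, ɾ, n, ɣ, ʎ, β, ɖ, ʐ, dz, ŋ/.
Within that set, [-nasal] leaves /b, ð, ʁ, v, ɾ, ɣ, ʎ, β, ɖ, ʐ, dz/.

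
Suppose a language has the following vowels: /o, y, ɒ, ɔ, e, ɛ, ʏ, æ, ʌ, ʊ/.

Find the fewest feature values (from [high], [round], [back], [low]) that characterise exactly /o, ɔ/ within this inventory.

[−high, −low, +round]

The class [−high], [−low], [+round] has exactly /o, ɔ/ as its extension in this inventory. No smaller conjunction from the listed features achieves this: [−low, +round] alone would also admit /y, ʏ, ʊ/; [−high, +round] alone would also admit /ɒ/; [−high, −low] alone would also admit /e, ɛ, ʌ/; and checking the remaining two-feature bundles turns up none with this extension.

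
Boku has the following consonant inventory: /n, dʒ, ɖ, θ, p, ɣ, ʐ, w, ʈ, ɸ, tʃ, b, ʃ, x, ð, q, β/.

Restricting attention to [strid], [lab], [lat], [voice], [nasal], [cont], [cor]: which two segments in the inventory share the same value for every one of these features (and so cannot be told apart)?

On the given features, /β/ and /w/ have an identical profile: [−strident], [+labial], [−lateral], [+voice], [−nasal], [+continuant], [−coronal]. No other two segments in the inventory coincide on all 7 features. (They do differ in [sonorant], [round] and [dorsal], which are not among the given features.)

β, w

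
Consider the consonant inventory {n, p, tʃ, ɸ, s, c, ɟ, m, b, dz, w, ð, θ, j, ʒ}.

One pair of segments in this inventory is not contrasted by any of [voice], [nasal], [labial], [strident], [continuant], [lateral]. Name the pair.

On the given features, /j/ and /ð/ have an identical profile: [+voice], [−nasal], [−labial], [−strident], [+continuant], [−lateral]. No other two segments in the inventory coincide on all 6 features. (They do differ in [sonorant] and [dorsal], which are not among the given features.)

j, ð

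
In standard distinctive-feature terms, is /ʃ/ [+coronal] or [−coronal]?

[+coronal]

/ʃ/ is the voiceless postalveolar fricative. The feature [coronal] marks segments articulated with the tongue front (tip or blade); /ʃ/ has this property, so it is [+coronal].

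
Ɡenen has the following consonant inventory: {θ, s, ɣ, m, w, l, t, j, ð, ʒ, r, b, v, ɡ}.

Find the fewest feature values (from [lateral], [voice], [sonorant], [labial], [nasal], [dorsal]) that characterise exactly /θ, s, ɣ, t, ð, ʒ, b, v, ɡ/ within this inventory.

/θ, s, ɣ, t, ð, ʒ, b, v, ɡ/ are exactly the [−sonorant] segments in the inventory, so a single feature suffices.

[−sonorant]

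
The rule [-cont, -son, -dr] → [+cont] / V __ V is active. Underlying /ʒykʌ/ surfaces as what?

The only segment in the rule's environment that also matches [-cont, -son, -dr] is /k/. Applying [+continuant] turns the voiceless velar stop into /x/ (voiceless velar fricative), giving [ʒyxʌ].

[ʒyxʌ]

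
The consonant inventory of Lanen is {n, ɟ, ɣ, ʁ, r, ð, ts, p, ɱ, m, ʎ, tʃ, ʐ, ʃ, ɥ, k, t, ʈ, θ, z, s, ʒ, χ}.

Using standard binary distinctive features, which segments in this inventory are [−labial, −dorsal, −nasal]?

Eliminate segments failing any feature: /n/ is [+nasal]; /ɟ, ɣ, ʁ, ʎ, k, χ/ are [+dorsal]; /p, ɱ, m, ɥ/ are [+labial]. The remaining /r, ð, ts, tʃ, ʐ, ʃ, t, ʈ, θ, z, s, ʒ/ satisfy [−labial], [−dorsal], [−nasal].

r, ð, ts, tʃ, ʐ, ʃ, t, ʈ, θ, z, s, ʒ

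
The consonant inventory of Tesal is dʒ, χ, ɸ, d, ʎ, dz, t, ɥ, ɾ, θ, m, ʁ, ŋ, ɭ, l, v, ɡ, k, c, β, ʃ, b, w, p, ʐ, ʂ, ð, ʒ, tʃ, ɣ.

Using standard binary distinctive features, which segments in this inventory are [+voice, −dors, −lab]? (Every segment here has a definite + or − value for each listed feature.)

Among the inventory, the [+voice] segments are /dʒ, d, ʎ, dz, ɥ, ɾ, m, ʁ, ŋ, ɭ, l, v, ɡ, β, b, w, ʐ, ð, ʒ, ɣ/.
Among these, [−dorsal] gives /dʒ, d, dz, ɾ, m, ɭ, l, v, β, b, ʐ, ð, ʒ/.
Within that set, [−labial] leaves /dʒ, d, dz, ɾ, ɭ, l, ʐ, ð, ʒ/.

dʒ, d, dz, ɾ, ɭ, l, ʐ, ð, ʒ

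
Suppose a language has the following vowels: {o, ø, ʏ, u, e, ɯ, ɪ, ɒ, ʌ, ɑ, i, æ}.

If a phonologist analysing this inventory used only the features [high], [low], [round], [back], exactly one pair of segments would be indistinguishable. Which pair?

i, ɪ

Both /i/ and /ɪ/ are [+high], [−low], [−round], [−back]. Since the list omits [tense] — which does distinguish the high front unrounded tense vowel from the high front unrounded lax vowel — this pair collapses; all other pairs remain distinct.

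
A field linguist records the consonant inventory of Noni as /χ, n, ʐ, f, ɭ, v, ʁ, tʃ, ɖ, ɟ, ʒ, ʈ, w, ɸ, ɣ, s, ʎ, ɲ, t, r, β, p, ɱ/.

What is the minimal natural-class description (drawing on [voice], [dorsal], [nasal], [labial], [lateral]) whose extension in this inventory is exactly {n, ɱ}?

Every target segment is [+nasal], [-dorsal]; each remaining inventory member fails at least one of these. Each conjunct is needed — [-dorsal] alone would also admit /ʐ, f, ɭ, v, …/; [+nasal] alone would also admit /ɲ/ — and no other single listed feature has exactly this extension, so two is the minimum.

[+nasal, -dorsal]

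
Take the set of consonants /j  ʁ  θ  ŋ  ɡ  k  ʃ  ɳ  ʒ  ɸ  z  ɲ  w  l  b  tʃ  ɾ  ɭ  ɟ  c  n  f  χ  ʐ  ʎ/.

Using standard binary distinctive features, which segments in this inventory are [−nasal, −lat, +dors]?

Eliminate segments failing any feature: /θ, ʃ, ʒ, ɸ, z, b, tʃ, ɾ, f, ʐ/ are [−dorsal]; /ŋ, ɳ, ɲ, n/ are [+nasal]; /l, ɭ, ʎ/ are [+lateral]. The remaining /j, ʁ, ɡ, k, w, ɟ, c, χ/ satisfy [−nasal], [−lateral], [+dorsal].

j, ʁ, ɡ, k, w, ɟ, c, χ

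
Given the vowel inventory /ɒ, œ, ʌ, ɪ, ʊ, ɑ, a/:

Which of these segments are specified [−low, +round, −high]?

œ

Among the inventory, the [−low] segments are /œ, ʌ, ɪ, ʊ/.
Within that set, [+round] gives /œ, ʊ/.
Within that set, [−high] leaves /œ/.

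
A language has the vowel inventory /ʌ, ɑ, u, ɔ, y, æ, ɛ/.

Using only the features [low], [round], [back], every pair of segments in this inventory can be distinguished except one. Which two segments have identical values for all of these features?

Both /u/ and /ɔ/ are [−low], [+round], [+back]. Since the list omits [high] and [tense] — which do distinguish the high back rounded tense vowel from the mid back rounded lax vowel — this pair collapses; all other pairs remain distinct.

u, ɔ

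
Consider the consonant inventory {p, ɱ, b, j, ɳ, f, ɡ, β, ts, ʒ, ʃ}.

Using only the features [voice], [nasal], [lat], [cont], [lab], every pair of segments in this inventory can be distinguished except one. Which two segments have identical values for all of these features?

ʒ, j

On the given features, /ʒ/ and /j/ have an identical profile: [+voice], [−nasal], [−lateral], [+continuant], [−labial]. No other two segments in the inventory coincide on all 5 features. (They do differ in [sonorant], [strident] and [dorsal], which are not among the given features.)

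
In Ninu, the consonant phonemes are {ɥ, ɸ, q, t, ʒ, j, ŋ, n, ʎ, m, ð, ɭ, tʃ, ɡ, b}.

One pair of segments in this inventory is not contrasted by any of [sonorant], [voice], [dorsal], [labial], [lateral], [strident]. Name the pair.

Both /ŋ/ and /j/ are [+sonorant], [+voice], [+dorsal], [−labial], [−lateral], [−strident]. Since the list omits [nasal], [continuant] and [back] — which do distinguish the velar nasal from the palatal glide — this pair collapses; all other pairs remain distinct.

ŋ, j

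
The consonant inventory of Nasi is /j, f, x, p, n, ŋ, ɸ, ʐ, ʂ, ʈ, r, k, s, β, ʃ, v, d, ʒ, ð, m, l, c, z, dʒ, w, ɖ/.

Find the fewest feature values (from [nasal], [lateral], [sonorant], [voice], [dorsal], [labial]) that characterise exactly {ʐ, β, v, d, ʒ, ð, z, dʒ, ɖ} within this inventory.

The class [−sonorant], [+voice] has exactly /ʐ, β, v, d, ʒ, ð, z, dʒ, ɖ/ as its extension in this inventory. No smaller conjunction from the listed features achieves this: [+voice] alone would also admit /j, n, ŋ, r, …/; [−sonorant] alone would also admit /f, x, p, ɸ, …/; and checking the remaining single features turns up none with this extension.

[−sonorant, +voice]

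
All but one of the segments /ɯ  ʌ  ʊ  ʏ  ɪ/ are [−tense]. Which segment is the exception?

/ʊ, ɪ, ʏ, ʌ/ are all [−tense]; /ɯ/ (high back unrounded vowel) is [+tense].

ɯ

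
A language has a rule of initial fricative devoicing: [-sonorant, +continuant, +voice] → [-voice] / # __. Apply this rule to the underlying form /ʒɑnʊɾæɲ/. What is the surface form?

Only the initial segment /ʒ/ is both word-initial and matches the structural description. It is a voiced postalveolar fricative, so [-sonorant, +continuant, +voice] holds; changing it to [-voice] with all other features held fixed yields /ʃ/ (voiceless postalveolar fricative). No other segment meets both the structural description and the environment, so the output is [ʃɑnʊɾæɲ].

[ʃɑnʊɾæɲ]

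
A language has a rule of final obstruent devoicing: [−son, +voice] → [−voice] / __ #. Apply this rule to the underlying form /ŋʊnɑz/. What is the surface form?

/z/ satisfies [−son, +voice] and sits in __ #. The [−voice] counterpart of the voiced alveolar fricative is /s/. Other segments in /ŋʊnɑz/ either fail the structural description or are not in the environment, so the surface form is [ŋʊnɑs].

[ŋʊnɑs]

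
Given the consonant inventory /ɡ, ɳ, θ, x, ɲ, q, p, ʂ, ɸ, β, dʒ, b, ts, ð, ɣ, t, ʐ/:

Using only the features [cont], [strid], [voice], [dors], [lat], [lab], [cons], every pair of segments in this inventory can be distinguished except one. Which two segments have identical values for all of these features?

/ɲ/ (palatal nasal) and /ɡ/ (voiced velar stop) are both [−continuant], [−strident], [+voice], [+dorsal], [−lateral], [−labial], [+consonantal], so none of the listed features separates them. (They do differ in [sonorant], [nasal] and [back], which are not among the given features.) Every other pair in the inventory differs on at least one listed feature.

ɲ, ɡ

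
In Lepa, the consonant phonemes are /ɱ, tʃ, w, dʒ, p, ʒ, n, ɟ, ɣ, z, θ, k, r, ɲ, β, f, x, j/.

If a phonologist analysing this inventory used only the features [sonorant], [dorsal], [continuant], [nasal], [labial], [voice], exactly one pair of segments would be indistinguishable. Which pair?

z, ʒ

/z/ (voiced alveolar fricative) and /ʒ/ (voiced postalveolar fricative) are both [-sonorant], [-dorsal], [+continuant], [-nasal], [-labial], [+voice], so none of the listed features separates them. (They do differ in [anterior] and [distributed], which are not among the given features.) Every other pair in the inventory differs on at least one listed feature.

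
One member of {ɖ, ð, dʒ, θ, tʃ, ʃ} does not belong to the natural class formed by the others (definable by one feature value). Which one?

[distributed] groups all but one: /ʃ, dʒ, tʃ, θ, ð/ share [+distributed] while /ɖ/ (voiced retroflex stop) alone is [-distributed]. Removing any other segment would not leave a single-feature class that excludes it.

ɖ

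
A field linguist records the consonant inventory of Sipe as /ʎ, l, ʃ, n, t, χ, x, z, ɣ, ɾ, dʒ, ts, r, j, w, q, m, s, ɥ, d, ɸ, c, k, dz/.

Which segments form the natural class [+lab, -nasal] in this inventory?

Among the inventory, the [+labial] segments are /w, m, ɥ, ɸ/.
Intersecting with [-nasal] leaves /w, ɥ, ɸ/.

w, ɥ, ɸ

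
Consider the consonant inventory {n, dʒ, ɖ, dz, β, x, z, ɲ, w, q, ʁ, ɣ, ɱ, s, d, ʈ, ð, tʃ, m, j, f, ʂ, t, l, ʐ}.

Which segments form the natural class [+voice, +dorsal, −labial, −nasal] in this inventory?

ʁ, ɣ, j

Checking each segment against [+voice], [+dorsal], [−labial], [−nasal]: /ʁ/ (voiced uvular fricative), /ɣ/ (voiced velar fricative), /j/ (palatal glide) satisfy every feature; every other segment in the inventory fails at least one.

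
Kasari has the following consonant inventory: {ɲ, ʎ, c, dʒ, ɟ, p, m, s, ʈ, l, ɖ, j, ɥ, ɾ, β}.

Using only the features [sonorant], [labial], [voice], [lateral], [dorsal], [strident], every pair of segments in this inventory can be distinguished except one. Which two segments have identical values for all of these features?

Both /j/ and /ɲ/ are [+sonorant], [−labial], [+voice], [−lateral], [+dorsal], [−strident]. Since the list omits [nasal] and [continuant] — which do distinguish the palatal glide from the palatal nasal — this pair collapses; all other pairs remain distinct.

j, ɲ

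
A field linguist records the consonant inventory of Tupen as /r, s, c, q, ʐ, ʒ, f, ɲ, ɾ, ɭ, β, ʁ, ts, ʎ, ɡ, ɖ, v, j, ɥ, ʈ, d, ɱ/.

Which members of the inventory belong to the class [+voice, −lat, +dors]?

ɲ, ʁ, ɡ, j, ɥ

First, the [+voice] segments are /r, ʐ, ʒ, ɲ, ɾ, ɭ, β, ʁ, ʎ, ɡ, ɖ, v, j, ɥ, d, ɱ/.
Then [−lateral] gives /r, ʐ, ʒ, ɲ, ɾ, β, ʁ, ɡ, ɖ, v, j, ɥ, d, ɱ/.
Of those, [+dorsal] leaves /ɲ, ʁ, ɡ, j, ɥ/.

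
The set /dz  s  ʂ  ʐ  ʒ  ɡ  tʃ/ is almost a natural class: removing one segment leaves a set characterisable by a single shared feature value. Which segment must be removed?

The remaining segments after removing /ɡ/ share [+strident]; /ɡ/ (voiced velar stop) is [−strident]. For every other candidate removal, the leftover set fails to share any single feature value that the removed segment lacks.

ɡ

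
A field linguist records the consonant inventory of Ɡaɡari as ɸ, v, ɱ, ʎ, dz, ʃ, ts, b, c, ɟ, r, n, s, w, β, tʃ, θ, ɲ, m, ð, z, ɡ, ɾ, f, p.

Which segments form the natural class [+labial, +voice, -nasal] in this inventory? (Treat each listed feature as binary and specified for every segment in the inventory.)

Checking each segment against [+labial], [+voice], [-nasal]: /v/ (voiced labiodental fricative), /b/ (voiced bilabial stop), /w/ (labial-velar glide), /β/ (voiced bilabial fricative) satisfy every feature; every other segment in the inventory fails at least one.

v, b, w, β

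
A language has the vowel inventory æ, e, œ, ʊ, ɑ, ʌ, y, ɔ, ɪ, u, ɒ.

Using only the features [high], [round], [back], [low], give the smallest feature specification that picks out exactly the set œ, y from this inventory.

/œ, y/ are all [-back], [+round], and no other segment in the inventory matches both values. Dropping any one of them over-generates: [+round] alone would also admit /ʊ, ɔ, u, ɒ/; [-back] alone would also admit /æ, e, ɪ/. No other single listed feature picks out exactly this set either, so fewer than two features will not do.

[-back, +round]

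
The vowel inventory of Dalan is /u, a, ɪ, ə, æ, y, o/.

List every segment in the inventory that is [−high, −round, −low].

Eliminate segments failing any feature: /u, ɪ, y/ are [+high]; /a, æ/ are [+low]; /o/ is [+round]. The remaining /ə/ satisfy [−high], [−round], [−low].

ə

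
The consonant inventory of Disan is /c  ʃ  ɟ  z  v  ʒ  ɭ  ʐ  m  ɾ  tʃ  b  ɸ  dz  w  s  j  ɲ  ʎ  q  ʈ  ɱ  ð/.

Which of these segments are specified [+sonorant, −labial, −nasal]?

ɭ, ɾ, j, ʎ

First, the [+sonorant] segments are /ɭ, m, ɾ, w, j, ɲ, ʎ, ɱ/.
Intersecting with [−labial] gives /ɭ, ɾ, j, ɲ, ʎ/.
Within that set, [−nasal] leaves /ɭ, ɾ, j, ʎ/.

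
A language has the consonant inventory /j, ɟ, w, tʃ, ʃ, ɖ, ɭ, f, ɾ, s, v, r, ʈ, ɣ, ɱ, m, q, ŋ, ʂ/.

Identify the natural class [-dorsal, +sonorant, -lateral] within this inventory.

The [-dorsal] segments are /tʃ, ʃ, ɖ, ɭ, f, ɾ, s, v, r, ʈ, ɱ, m, ʂ/.
Intersecting with [+sonorant] gives /ɭ, ɾ, r, ɱ, m/.
Intersecting with [-lateral] leaves /ɾ, r, ɱ, m/.

ɾ, r, ɱ, m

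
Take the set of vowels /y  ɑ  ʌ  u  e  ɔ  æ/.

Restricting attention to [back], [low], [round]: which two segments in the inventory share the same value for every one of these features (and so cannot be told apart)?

ɔ, u

Both /ɔ/ and /u/ are [+back], [-low], [+round]. Since the list omits [high] and [tense] — which do distinguish the mid back rounded lax vowel from the high back rounded tense vowel — this pair collapses; all other pairs remain distinct.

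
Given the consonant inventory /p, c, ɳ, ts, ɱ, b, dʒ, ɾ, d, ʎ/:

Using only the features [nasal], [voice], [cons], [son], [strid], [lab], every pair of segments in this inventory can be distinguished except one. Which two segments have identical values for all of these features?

On the given features, /ʎ/ and /ɾ/ have an identical profile: [−nasal], [+voice], [+consonantal], [+sonorant], [−strident], [−labial]. No other two segments in the inventory coincide on all 6 features. (They do differ in [lateral] and [dorsal], which are not among the given features.)

ʎ, ɾ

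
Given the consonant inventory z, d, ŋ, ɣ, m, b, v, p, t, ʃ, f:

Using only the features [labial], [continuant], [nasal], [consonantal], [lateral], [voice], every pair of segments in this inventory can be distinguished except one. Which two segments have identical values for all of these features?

/z/ (voiced alveolar fricative) and /ɣ/ (voiced velar fricative) are both [−labial], [+continuant], [−nasal], [+consonantal], [−lateral], [+voice], so none of the listed features separates them. (They do differ in [strident], [coronal] and [dorsal], which are not among the given features.) Every other pair in the inventory differs on at least one listed feature.

z, ɣ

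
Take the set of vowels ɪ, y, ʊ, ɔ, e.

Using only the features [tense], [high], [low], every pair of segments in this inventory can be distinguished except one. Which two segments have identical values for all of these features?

On the given features, /ʊ/ and /ɪ/ have an identical profile: [−tense], [+high], [−low]. No other two segments in the inventory coincide on all 3 features. (They do differ in [labial], [round] and [back], which are not among the given features.)

ʊ, ɪ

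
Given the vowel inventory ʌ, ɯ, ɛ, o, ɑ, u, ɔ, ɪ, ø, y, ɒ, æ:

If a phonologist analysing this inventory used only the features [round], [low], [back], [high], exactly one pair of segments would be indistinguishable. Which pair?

ɔ, o

/ɔ/ (mid back rounded lax vowel) and /o/ (mid back rounded tense vowel) are both [+round], [−low], [+back], [−high], so none of the listed features separates them. (They do differ in [tense], which is not among the given features.) Every other pair in the inventory differs on at least one listed feature.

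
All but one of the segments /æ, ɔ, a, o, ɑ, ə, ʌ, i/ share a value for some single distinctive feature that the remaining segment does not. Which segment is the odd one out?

The remaining segments after removing /i/ share [−high]; /i/ (high front unrounded tense vowel) is [+high]. For every other candidate removal, the leftover set fails to share any single feature value that the removed segment lacks.

i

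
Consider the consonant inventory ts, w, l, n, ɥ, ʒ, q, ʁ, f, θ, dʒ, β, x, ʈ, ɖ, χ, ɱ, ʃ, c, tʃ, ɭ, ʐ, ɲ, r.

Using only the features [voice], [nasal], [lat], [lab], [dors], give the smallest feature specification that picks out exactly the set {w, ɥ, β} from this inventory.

[+voice, -nasal, +lab]

The class [+voice], [-nasal], [+labial] has exactly /w, ɥ, β/ as its extension in this inventory. No smaller conjunction from the listed features achieves this: [-nasal, +labial] alone would also admit /f/; [+voice, +labial] alone would also admit /ɱ/; [+voice, -nasal] alone would also admit /l, ʒ, ʁ, dʒ, …/; and checking the remaining two-feature bundles turns up none with this extension.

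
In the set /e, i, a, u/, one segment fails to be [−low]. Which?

/a/ is the low unrounded vowel, which is [+low]; the rest — /u, i, e/ — are [−low].

a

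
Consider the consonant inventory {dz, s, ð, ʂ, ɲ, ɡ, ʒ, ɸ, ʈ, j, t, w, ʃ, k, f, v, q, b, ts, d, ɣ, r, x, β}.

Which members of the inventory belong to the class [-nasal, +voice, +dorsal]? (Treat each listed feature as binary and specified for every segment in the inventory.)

ɡ, j, w, ɣ

Eliminate segments failing any feature: /dz, ð, ʒ, v, b, d, r, β/ are [-dorsal]; /s, ʂ, ɸ, ʈ, t, ʃ, k, f, q, ts, x/ are [-voice]; /ɲ/ is [+nasal]. The remaining /ɡ, j, w, ɣ/ satisfy [-nasal], [+voice], [+dorsal].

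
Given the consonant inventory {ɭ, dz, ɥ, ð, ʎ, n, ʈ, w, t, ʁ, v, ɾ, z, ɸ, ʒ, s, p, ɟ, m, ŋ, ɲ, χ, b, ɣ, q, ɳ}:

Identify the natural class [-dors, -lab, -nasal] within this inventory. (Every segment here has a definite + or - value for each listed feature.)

ɭ, dz, ð, ʈ, t, ɾ, z, ʒ, s

First, the [-dorsal] segments are /ɭ, dz, ð, n, ʈ, t, v, ɾ, z, ɸ, ʒ, s, p, m, b, ɳ/.
Intersecting with [-labial] gives /ɭ, dz, ð, n, ʈ, t, ɾ, z, ʒ, s, ɳ/.
Within that set, [-nasal] leaves /ɭ, dz, ð, ʈ, t, ɾ, z, ʒ, s/.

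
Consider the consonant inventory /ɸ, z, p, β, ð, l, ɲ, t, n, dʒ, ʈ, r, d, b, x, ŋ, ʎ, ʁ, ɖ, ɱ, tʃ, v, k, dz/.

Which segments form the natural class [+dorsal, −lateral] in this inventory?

Eliminate segments failing any feature: /ɸ, z, p, β, ð, l, t, n, dʒ, ʈ, r, d, b, ɖ, ɱ, tʃ, v, dz/ are [−dorsal]; /ʎ/ is [+lateral]. The remaining /ɲ, x, ŋ, ʁ, k/ satisfy [+dorsal], [−lateral].

ɲ, x, ŋ, ʁ, k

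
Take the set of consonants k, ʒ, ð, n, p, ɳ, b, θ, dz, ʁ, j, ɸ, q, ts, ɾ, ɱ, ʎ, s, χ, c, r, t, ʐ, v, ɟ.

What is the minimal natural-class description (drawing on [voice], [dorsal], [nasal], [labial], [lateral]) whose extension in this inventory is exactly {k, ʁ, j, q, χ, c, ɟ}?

/k, ʁ, j, q, χ, c, ɟ/ are all [-lateral], [+dorsal], and no other segment in the inventory matches both values. Dropping any one of them over-generates: [+dorsal] alone would also admit /ʎ/; [-lateral] alone would also admit /ʒ, ð, n, p, …/. No other single listed feature picks out exactly this set either, so fewer than two features will not do.

[-lateral, +dorsal]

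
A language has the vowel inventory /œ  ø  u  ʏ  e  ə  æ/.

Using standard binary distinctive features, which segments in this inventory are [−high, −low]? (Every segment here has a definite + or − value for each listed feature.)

Checking each segment against [−high], [−low]: /œ/ (mid front rounded lax vowel), /ø/ (mid front rounded tense vowel), /e/ (mid front unrounded tense vowel), /ə/ (mid central vowel (schwa)) satisfy every feature; every other segment in the inventory fails at least one.

œ, ø, e, ə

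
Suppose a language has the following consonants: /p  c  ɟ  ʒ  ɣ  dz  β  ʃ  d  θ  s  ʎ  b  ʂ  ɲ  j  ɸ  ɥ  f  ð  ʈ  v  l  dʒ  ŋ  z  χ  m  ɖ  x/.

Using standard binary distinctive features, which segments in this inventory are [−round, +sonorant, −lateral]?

The [−round] segments are /p, c, ɟ, ʒ, ɣ, dz, β, ʃ, d, θ, s, ʎ, b, ʂ, ɲ, j, ɸ, f, ð, ʈ, v, l, dʒ, ŋ, z, χ, m, ɖ, x/.
Within that set, [+sonorant] gives /ʎ, ɲ, j, l, ŋ, m/.
Within that set, [−lateral] leaves /ɲ, j, ŋ, m/.

ɲ, j, ŋ, m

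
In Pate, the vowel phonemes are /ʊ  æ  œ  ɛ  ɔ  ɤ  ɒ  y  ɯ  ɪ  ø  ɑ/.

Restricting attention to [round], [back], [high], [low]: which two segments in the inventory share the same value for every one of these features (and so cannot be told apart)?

ø, œ

/ø/ (mid front rounded tense vowel) and /œ/ (mid front rounded lax vowel) are both [+round], [−back], [−high], [−low], so none of the listed features separates them. (They do differ in [tense], which is not among the given features.) Every other pair in the inventory differs on at least one listed feature.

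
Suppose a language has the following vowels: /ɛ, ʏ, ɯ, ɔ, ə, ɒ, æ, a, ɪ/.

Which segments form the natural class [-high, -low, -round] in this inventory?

ɛ, ə

First, the [-high] segments are /ɛ, ɔ, ə, ɒ, æ, a/.
Then [-low] gives /ɛ, ɔ, ə/.
Among these, [-round] leaves /ɛ, ə/.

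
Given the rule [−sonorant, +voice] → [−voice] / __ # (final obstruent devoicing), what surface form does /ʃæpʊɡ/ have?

/ɡ/ satisfies [−sonorant, +voice] and sits in __ #. The [−voice] counterpart of the voiced velar stop is /k/. Other segments in /ʃæpʊɡ/ either fail the structural description or are not in the environment, so the surface form is [ʃæpʊk].

[ʃæpʊk]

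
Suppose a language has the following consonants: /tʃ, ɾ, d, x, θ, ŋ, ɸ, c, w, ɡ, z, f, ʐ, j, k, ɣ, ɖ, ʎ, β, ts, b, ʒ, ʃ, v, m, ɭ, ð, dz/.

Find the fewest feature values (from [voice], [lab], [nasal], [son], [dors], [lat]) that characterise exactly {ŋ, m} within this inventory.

[+nasal]

Every target segment is [+nasal] and no other inventory member is, so one feature is enough.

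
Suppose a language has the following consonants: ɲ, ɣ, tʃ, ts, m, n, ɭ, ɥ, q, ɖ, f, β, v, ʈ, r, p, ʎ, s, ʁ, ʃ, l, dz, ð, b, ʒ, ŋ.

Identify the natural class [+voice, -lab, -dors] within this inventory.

n, ɭ, ɖ, r, l, dz, ð, ʒ

Checking each segment against [+voice], [-labial], [-dorsal]: /n/ (alveolar nasal), /ɭ/ (retroflex lateral approximant), /ɖ/ (voiced retroflex stop), /r/ (alveolar trill), /l/ (alveolar lateral approximant), /dz/ (voiced alveolar affricate), among others, satisfy every feature; every other segment in the inventory fails at least one.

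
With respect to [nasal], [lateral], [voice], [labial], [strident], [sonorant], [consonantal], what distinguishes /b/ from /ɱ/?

[sonorant], [nasal]

The two segments share [−lateral], [+voice], [+labial], [−strident], [+consonantal]. The only features from the list on which they differ: /b/ is [−sonorant] while /ɱ/ is [+sonorant]; /b/ is [−nasal] while /ɱ/ is [+nasal].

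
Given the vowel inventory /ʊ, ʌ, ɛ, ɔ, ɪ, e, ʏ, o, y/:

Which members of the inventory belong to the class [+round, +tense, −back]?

The [+round] segments are /ʊ, ɔ, ʏ, o, y/.
Then [+tense] gives /o, y/.
Then [−back] leaves /y/.

y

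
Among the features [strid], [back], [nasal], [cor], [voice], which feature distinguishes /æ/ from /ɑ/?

[back]

/æ/ (low front unrounded vowel) and /ɑ/ (low back unrounded vowel) agree on [−strident], [−nasal], [−coronal], [+voice]. They differ on [back] (/æ/ [−], /ɑ/ [+]).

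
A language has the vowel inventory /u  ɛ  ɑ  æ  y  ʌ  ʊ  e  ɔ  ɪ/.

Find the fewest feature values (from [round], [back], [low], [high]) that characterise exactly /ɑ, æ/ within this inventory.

[+low]

The target set is precisely the extension of [+low] in this inventory.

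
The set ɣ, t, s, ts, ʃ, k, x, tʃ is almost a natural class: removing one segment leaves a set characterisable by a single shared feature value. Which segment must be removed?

ɣ

[voice] groups all but one: /s, ts, t, tʃ, k, x, ʃ/ share [−voice] while /ɣ/ (voiced velar fricative) alone is [+voice]. Removing any other segment would not leave a single-feature class that excludes it.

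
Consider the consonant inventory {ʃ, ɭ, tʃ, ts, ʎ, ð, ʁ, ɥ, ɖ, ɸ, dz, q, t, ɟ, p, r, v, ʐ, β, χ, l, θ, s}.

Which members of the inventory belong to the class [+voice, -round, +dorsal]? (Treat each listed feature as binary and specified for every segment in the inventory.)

ʎ, ʁ, ɟ

The [+voice] segments are /ɭ, ʎ, ð, ʁ, ɥ, ɖ, dz, ɟ, r, v, ʐ, β, l/.
Then [-round] gives /ɭ, ʎ, ð, ʁ, ɖ, dz, ɟ, r, v, ʐ, β, l/.
Intersecting with [+dorsal] leaves /ʎ, ʁ, ɟ/.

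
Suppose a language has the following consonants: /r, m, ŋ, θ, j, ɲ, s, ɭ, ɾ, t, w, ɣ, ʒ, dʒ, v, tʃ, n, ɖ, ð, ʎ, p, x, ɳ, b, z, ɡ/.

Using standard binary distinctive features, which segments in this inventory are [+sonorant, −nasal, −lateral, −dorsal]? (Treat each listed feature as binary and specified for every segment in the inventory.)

Eliminate segments failing any feature: /m, ŋ, ɲ, n, ɳ/ are [+nasal]; /θ, s, t, ɣ, ʒ, dʒ, v, tʃ, ɖ, ð, p, x, b, z, ɡ/ are [−sonorant]; /j, w/ are [+dorsal]; /ɭ, ʎ/ are [+lateral]. The remaining /r, ɾ/ satisfy [+sonorant], [−nasal], [−lateral], [−dorsal].

r, ɾ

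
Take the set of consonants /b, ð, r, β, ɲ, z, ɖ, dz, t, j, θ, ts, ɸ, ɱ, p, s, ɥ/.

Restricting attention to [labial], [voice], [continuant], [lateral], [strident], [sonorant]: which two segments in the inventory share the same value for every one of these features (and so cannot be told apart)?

On the given features, /j/ and /r/ have an identical profile: [−labial], [+voice], [+continuant], [−lateral], [−strident], [+sonorant]. No other two segments in the inventory coincide on all 6 features. (They do differ in [dorsal], which is not among the given features.)

j, r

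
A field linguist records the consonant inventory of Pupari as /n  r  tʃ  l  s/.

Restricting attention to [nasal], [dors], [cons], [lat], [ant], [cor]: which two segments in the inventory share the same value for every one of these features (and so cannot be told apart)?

s, r

Both /s/ and /r/ are [−nasal], [−dorsal], [+consonantal], [−lateral], [+anterior], [+coronal]. Since the list omits [sonorant], [voice] and [strident] — which do distinguish the voiceless alveolar fricative from the alveolar trill — this pair collapses; all other pairs remain distinct.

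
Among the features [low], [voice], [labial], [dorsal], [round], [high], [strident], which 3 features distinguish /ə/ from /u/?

[labial], [round], [high]

The two segments share [-low], [+voice], [+dorsal], [-strident]. The only features from the list on which they differ: /ə/ is [-labial] while /u/ is [+labial]; /ə/ is [-round] while /u/ is [+round]; /ə/ is [-high] while /u/ is [+high].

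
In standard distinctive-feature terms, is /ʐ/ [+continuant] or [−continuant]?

[+continuant]

/ʐ/ is the voiced retroflex fricative. The feature [continuant] marks segments produced without complete oral closure; /ʐ/ has this property, so it is [+continuant].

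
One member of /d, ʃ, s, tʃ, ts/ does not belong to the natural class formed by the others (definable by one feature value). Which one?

The remaining segments after removing /d/ share [+strident]; /d/ (voiced alveolar stop) is [−strident]. For every other candidate removal, the leftover set fails to share any single feature value that the removed segment lacks.

d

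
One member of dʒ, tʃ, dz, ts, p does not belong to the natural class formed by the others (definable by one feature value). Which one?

The remaining segments after removing /p/ share [+delayed release]; /p/ (voiceless bilabial stop) is [−delayed release]. For every other candidate removal, the leftover set fails to share any single feature value that the removed segment lacks.

p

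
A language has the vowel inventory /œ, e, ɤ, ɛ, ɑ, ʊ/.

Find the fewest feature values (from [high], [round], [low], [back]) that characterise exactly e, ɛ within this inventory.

/e, ɛ/ are all [-back], [-round], and no other segment in the inventory matches both values. Dropping any one of them over-generates: [-round] alone would also admit /ɤ, ɑ/; [-back] alone would also admit /œ/. No other single listed feature picks out exactly this set either, so fewer than two features will not do.

[-back, -round]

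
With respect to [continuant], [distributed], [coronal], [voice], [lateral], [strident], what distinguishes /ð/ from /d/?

[continuant], [distributed]

The two segments share [+coronal], [+voice], [−lateral], [−strident]. The only features from the list on which they differ: /ð/ is [+continuant] while /d/ is [−continuant]; /ð/ is [+distributed] while /d/ is [−distributed].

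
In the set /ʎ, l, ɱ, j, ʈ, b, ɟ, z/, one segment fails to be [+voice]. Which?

/ʈ/ is the voiceless retroflex stop, which is [−voice]; the rest — /ɱ, ʎ, l, b, z, j, ɟ/ — are [+voice].

ʈ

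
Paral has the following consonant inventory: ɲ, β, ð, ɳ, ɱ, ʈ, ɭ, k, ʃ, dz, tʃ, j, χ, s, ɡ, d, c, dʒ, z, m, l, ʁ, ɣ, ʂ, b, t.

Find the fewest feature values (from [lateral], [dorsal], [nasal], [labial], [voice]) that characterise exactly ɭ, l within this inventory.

[+lateral]

/ɭ, l/ are exactly the [+lateral] segments in the inventory, so a single feature suffices.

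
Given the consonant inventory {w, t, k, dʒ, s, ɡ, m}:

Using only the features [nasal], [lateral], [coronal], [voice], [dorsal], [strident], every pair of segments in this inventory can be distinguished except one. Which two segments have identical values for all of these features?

ɡ, w

Both /ɡ/ and /w/ are [−nasal], [−lateral], [−coronal], [+voice], [+dorsal], [−strident]. Since the list omits [sonorant], [continuant], [labial] and [round] — which do distinguish the voiced velar stop from the labial-velar glide — this pair collapses; all other pairs remain distinct.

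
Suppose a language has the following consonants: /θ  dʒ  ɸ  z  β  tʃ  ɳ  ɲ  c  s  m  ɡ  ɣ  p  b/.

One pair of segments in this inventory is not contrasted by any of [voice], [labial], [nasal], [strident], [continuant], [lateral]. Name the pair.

Both /ɳ/ and /ɲ/ are [+voice], [−labial], [+nasal], [−strident], [−continuant], [−lateral]. Since the list omits [dorsal] — which does distinguish the retroflex nasal from the palatal nasal — this pair collapses; all other pairs remain distinct.

ɳ, ɲ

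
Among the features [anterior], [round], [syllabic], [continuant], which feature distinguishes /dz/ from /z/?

/dz/ (voiced alveolar affricate) and /z/ (voiced alveolar fricative) agree on [+anterior], [−round], [−syllabic]. They differ on [continuant] (/dz/ [−], /z/ [+]).

[continuant]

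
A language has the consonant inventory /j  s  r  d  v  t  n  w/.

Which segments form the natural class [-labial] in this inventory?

j, s, r, d, t, n

The [-labial] segments here are /j, s, r, d, t, n/; the remaining /v, w/ are [+labial].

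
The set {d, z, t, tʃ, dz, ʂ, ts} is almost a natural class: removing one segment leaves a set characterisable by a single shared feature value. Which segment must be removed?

[distributed] groups all but one: /ts, t, z, ʂ, d, dz/ share [−distributed] while /tʃ/ (voiceless postalveolar affricate) alone is [+distributed]. Removing any other segment would not leave a single-feature class that excludes it.

tʃ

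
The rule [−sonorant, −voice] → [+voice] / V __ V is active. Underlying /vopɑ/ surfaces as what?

[vobɑ]

Only /p/ occurs between two vowels (/o/ __ /ɑ/) and matches the structural description. It is a voiceless bilabial stop, so [−sonorant, −voice] holds; changing it to [+voice] with all other features held fixed yields /b/ (voiced bilabial stop). No other segment meets both the structural description and the environment, so the output is [vobɑ].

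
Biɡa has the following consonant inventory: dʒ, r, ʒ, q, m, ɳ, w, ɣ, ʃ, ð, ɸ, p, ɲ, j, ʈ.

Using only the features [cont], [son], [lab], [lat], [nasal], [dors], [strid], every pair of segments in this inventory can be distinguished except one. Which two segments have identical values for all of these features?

ʒ, ʃ

Both /ʒ/ and /ʃ/ are [+continuant], [−sonorant], [−labial], [−lateral], [−nasal], [−dorsal], [+strident]. Since the list omits [voice] — which does distinguish the voiced postalveolar fricative from the voiceless postalveolar fricative — this pair collapses; all other pairs remain distinct.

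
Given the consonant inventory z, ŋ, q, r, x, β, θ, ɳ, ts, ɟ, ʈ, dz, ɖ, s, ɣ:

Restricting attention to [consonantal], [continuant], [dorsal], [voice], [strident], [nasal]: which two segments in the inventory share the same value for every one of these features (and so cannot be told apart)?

β, r

Both /β/ and /r/ are [+consonantal], [+continuant], [−dorsal], [+voice], [−strident], [−nasal]. Since the list omits [sonorant], [labial] and [coronal] — which do distinguish the voiced bilabial fricative from the alveolar trill — this pair collapses; all other pairs remain distinct.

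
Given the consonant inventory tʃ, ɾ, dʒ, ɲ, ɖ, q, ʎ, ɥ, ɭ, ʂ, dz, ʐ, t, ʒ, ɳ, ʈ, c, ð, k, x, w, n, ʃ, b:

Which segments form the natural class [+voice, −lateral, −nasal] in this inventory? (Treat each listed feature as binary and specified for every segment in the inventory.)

Eliminate segments failing any feature: /tʃ, q, ʂ, t, ʈ, c, k, x, ʃ/ are [−voice]; /ɲ, ɳ, n/ are [+nasal]; /ʎ, ɭ/ are [+lateral]. The remaining /ɾ, dʒ, ɖ, ɥ, dz, ʐ, ʒ, ð, w, b/ satisfy [+voice], [−lateral], [−nasal].

ɾ, dʒ, ɖ, ɥ, dz, ʐ, ʒ, ð, w, b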